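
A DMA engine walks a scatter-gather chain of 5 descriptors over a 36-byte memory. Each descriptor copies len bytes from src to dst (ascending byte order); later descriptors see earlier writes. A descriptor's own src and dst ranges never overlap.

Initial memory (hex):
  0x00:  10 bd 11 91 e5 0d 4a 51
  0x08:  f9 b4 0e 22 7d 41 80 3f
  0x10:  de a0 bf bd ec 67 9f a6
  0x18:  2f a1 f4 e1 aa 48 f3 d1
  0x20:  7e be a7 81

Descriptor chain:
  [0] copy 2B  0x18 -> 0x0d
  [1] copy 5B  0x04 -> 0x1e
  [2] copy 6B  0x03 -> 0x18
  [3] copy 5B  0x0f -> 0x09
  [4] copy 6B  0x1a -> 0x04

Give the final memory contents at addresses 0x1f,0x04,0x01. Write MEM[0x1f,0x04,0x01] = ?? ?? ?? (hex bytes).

MEM[0x1f,0x04,0x01] = 0d 0d bd

[0] 0x18->0x0d len=2 : 2f a1
[1] 0x04->0x1e len=5 : e5 0d 4a 51 f9
[2] 0x03->0x18 len=6 : 91 e5 0d 4a 51 f9
[3] 0x0f->0x09 len=5 : 3f de a0 bf bd
[4] 0x1a->0x04 len=6 : 0d 4a 51 f9 e5 0d
query mem[0x1f]=0x0d, mem[0x04]=0x0d, mem[0x01]=0xbd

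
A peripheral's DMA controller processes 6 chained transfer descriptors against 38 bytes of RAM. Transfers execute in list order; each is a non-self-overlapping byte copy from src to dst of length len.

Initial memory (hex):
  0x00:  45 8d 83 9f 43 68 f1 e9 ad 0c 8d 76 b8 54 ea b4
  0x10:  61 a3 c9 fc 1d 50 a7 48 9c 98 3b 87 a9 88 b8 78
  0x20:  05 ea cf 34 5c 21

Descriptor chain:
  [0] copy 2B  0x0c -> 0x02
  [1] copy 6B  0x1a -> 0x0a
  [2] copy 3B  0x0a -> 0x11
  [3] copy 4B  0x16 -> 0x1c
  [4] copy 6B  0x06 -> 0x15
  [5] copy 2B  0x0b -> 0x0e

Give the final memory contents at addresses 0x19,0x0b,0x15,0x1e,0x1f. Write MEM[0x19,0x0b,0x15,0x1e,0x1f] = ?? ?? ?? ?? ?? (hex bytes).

D0: mem[0x02..0x03] <- [b8 54]
D1: mem[0x0a..0x0f] <- [3b 87 a9 88 b8 78]
D2: mem[0x11..0x13] <- [3b 87 a9]
D3: mem[0x1c..0x1f] <- [a7 48 9c 98]
D4: mem[0x15..0x1a] <- [f1 e9 ad 0c 3b 87]
D5: mem[0x0e..0x0f] <- [87 a9]
query mem[0x19]=0x3b, mem[0x0b]=0x87, mem[0x15]=0xf1, mem[0x1e]=0x9c, mem[0x1f]=0x98

MEM[0x19,0x0b,0x15,0x1e,0x1f] = 3b 87 f1 9c 98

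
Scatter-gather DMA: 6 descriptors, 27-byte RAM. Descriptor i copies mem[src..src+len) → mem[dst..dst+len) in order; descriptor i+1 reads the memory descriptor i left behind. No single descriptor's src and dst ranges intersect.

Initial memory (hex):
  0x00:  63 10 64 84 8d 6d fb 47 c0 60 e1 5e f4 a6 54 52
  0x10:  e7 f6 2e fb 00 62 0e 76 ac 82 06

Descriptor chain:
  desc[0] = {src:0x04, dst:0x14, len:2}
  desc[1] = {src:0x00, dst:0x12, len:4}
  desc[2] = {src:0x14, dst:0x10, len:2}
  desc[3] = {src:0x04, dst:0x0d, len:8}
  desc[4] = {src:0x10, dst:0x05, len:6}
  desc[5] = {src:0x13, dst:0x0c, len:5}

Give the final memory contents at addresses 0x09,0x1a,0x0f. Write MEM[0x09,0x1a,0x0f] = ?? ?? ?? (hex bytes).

  after D0: wrote 2B at 0x14 = 8d6d
  after D1: wrote 4B at 0x12 = 63106484
  after D2: wrote 2B at 0x10 = 6484
  after D3: wrote 8B at 0x0d = 8d6dfb47c060e15e
  after D4: wrote 6B at 0x05 = 47c060e15e84
  after D5: wrote 5B at 0x0c = e15e840e76
query mem[0x09]=0x5e, mem[0x1a]=0x06, mem[0x0f]=0x0e

MEM[0x09,0x1a,0x0f] = 5e 06 0e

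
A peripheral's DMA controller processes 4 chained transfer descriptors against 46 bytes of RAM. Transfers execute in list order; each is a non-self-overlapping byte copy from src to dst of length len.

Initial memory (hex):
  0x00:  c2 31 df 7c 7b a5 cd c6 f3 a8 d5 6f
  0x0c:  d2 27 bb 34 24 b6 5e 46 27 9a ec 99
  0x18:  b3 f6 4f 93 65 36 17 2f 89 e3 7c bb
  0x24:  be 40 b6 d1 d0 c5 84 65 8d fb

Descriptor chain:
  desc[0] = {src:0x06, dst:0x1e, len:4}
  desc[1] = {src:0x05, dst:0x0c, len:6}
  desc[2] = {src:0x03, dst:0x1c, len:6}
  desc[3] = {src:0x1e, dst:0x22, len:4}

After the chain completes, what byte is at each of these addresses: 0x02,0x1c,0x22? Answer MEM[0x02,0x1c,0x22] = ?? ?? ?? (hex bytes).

MEM[0x02,0x1c,0x22] = df 7c a5

D0: mem[0x1e..0x21] <- [cd c6 f3 a8]
D1: mem[0x0c..0x11] <- [a5 cd c6 f3 a8 d5]
D2: mem[0x1c..0x21] <- [7c 7b a5 cd c6 f3]
D3: mem[0x22..0x25] <- [a5 cd c6 f3]
query mem[0x02]=0xdf, mem[0x1c]=0x7c, mem[0x22]=0xa5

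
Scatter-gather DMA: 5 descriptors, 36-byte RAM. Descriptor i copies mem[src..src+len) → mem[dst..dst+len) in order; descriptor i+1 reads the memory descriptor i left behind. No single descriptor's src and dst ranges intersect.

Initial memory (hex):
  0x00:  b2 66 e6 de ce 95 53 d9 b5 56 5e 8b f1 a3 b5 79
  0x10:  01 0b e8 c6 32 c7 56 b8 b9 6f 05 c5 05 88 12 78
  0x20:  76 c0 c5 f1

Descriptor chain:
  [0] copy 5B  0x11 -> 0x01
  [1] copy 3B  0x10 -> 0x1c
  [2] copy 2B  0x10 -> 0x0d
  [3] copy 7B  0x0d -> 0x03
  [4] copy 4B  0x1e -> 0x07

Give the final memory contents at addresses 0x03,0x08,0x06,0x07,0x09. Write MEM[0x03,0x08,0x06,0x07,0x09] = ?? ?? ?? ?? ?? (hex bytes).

MEM[0x03,0x08,0x06,0x07,0x09] = 01 78 01 e8 76

D0: mem[0x01..0x05] <- [0b e8 c6 32 c7]
D1: mem[0x1c..0x1e] <- [01 0b e8]
D2: mem[0x0d..0x0e] <- [01 0b]
D3: mem[0x03..0x09] <- [01 0b 79 01 0b e8 c6]
D4: mem[0x07..0x0a] <- [e8 78 76 c0]
query mem[0x03]=0x01, mem[0x08]=0x78, mem[0x06]=0x01, mem[0x07]=0xe8, mem[0x09]=0x76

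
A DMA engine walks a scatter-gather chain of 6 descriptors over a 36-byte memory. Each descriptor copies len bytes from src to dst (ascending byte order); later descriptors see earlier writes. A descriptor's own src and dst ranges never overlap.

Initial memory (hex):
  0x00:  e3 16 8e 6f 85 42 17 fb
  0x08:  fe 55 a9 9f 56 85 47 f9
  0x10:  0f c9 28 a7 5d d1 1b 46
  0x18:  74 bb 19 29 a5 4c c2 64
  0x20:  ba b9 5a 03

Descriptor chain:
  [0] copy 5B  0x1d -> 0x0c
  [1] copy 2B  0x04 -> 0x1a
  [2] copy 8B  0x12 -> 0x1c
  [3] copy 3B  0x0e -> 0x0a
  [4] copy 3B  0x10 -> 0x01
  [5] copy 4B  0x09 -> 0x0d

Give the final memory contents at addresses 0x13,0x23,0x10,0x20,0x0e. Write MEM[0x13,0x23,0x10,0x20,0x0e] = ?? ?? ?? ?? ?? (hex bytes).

[0] 0x1d->0x0c len=5 : 4c c2 64 ba b9
[1] 0x04->0x1a len=2 : 85 42
[2] 0x12->0x1c len=8 : 28 a7 5d d1 1b 46 74 bb
[3] 0x0e->0x0a len=3 : 64 ba b9
[4] 0x10->0x01 len=3 : b9 c9 28
[5] 0x09->0x0d len=4 : 55 64 ba b9
query mem[0x13]=0xa7, mem[0x23]=0xbb, mem[0x10]=0xb9, mem[0x20]=0x1b, mem[0x0e]=0x64

MEM[0x13,0x23,0x10,0x20,0x0e] = a7 bb b9 1b 64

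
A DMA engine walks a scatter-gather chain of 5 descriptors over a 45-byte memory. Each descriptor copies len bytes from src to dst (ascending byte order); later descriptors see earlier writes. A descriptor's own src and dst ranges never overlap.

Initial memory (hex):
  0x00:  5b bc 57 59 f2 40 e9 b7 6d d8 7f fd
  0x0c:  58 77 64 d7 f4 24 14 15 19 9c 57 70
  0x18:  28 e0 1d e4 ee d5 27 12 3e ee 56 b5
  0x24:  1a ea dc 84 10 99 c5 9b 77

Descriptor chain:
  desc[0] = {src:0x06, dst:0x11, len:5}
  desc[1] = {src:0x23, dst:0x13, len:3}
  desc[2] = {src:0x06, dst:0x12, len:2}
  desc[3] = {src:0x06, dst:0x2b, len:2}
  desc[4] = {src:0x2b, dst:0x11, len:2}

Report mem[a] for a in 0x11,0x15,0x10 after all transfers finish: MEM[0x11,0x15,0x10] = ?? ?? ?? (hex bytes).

MEM[0x11,0x15,0x10] = e9 ea f4

[0] 0x06->0x11 len=5 : e9 b7 6d d8 7f
[1] 0x23->0x13 len=3 : b5 1a ea
[2] 0x06->0x12 len=2 : e9 b7
[3] 0x06->0x2b len=2 : e9 b7
[4] 0x2b->0x11 len=2 : e9 b7
query mem[0x11]=0xe9, mem[0x15]=0xea, mem[0x10]=0xf4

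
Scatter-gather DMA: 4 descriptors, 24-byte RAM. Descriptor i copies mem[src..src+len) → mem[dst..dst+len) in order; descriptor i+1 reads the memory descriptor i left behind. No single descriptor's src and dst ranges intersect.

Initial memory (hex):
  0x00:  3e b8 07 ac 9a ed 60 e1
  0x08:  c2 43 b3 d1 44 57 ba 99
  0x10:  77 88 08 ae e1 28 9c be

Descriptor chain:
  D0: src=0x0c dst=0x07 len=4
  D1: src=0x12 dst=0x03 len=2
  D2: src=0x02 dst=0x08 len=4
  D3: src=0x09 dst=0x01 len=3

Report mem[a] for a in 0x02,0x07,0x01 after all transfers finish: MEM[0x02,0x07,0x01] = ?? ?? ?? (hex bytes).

MEM[0x02,0x07,0x01] = ae 44 08

[0] 0x0c->0x07 len=4 : 44 57 ba 99
[1] 0x12->0x03 len=2 : 08 ae
[2] 0x02->0x08 len=4 : 07 08 ae ed
[3] 0x09->0x01 len=3 : 08 ae ed
query mem[0x02]=0xae, mem[0x07]=0x44, mem[0x01]=0x08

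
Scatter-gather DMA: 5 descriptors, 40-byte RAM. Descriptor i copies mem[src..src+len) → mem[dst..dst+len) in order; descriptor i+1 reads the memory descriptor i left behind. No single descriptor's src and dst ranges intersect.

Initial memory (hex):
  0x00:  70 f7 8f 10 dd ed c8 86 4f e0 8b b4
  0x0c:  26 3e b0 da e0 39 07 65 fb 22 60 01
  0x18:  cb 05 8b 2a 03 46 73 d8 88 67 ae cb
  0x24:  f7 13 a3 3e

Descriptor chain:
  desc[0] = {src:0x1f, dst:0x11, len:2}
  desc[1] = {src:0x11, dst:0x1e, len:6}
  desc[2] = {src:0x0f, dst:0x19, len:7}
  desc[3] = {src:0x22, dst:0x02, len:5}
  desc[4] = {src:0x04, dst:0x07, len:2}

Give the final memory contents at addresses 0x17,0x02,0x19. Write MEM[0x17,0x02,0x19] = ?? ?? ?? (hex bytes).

#0 dst[0x11+2] := {0xd8,0x88}
#1 dst[0x1e+6] := {0xd8,0x88,0x65,0xfb,0x22,0x60}
#2 dst[0x19+7] := {0xda,0xe0,0xd8,0x88,0x65,0xfb,0x22}
#3 dst[0x02+5] := {0x22,0x60,0xf7,0x13,0xa3}
#4 dst[0x07+2] := {0xf7,0x13}
query mem[0x17]=0x01, mem[0x02]=0x22, mem[0x19]=0xda

MEM[0x17,0x02,0x19] = 01 22 da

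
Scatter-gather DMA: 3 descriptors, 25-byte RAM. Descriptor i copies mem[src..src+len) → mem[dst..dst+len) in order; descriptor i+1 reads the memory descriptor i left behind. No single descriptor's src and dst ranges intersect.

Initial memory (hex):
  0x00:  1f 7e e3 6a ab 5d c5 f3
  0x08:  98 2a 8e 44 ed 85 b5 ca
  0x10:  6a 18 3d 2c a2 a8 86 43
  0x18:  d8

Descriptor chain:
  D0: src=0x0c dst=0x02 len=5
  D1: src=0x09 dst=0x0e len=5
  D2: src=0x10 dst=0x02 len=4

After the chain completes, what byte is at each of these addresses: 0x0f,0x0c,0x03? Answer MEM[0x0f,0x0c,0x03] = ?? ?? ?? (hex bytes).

[0] 0x0c->0x02 len=5 : ed 85 b5 ca 6a
[1] 0x09->0x0e len=5 : 2a 8e 44 ed 85
[2] 0x10->0x02 len=4 : 44 ed 85 2c
query mem[0x0f]=0x8e, mem[0x0c]=0xed, mem[0x03]=0xed

MEM[0x0f,0x0c,0x03] = 8e ed ed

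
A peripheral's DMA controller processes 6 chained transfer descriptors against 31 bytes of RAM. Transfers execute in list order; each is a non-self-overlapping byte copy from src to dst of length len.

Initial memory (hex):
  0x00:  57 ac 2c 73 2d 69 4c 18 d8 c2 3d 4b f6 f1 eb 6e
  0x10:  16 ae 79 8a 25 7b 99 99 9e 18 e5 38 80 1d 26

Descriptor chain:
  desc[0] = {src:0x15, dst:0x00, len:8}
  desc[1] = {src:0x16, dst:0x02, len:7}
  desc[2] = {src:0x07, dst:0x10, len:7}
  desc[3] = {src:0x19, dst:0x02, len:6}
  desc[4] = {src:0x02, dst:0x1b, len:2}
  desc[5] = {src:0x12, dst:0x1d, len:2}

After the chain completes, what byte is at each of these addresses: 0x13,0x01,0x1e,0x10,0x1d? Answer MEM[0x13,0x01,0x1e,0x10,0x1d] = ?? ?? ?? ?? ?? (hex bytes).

[0] 0x15->0x00 len=8 : 7b 99 99 9e 18 e5 38 80
[1] 0x16->0x02 len=7 : 99 99 9e 18 e5 38 80
[2] 0x07->0x10 len=7 : 38 80 c2 3d 4b f6 f1
[3] 0x19->0x02 len=6 : 18 e5 38 80 1d 26
[4] 0x02->0x1b len=2 : 18 e5
[5] 0x12->0x1d len=2 : c2 3d
query mem[0x13]=0x3d, mem[0x01]=0x99, mem[0x1e]=0x3d, mem[0x10]=0x38, mem[0x1d]=0xc2

MEM[0x13,0x01,0x1e,0x10,0x1d] = 3d 99 3d 38 c2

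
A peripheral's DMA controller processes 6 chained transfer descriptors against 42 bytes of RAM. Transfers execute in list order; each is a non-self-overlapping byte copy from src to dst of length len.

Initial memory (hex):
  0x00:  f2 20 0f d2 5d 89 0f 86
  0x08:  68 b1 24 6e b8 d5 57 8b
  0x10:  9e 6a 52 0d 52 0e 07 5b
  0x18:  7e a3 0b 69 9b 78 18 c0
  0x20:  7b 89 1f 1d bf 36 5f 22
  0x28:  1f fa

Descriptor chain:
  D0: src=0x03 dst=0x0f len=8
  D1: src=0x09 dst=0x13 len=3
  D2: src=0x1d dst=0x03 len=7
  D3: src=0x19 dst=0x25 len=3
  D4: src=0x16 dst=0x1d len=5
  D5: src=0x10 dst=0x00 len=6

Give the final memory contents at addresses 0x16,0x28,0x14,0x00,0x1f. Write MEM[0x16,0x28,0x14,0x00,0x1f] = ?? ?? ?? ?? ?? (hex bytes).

[0] 0x03->0x0f len=8 : d2 5d 89 0f 86 68 b1 24
[1] 0x09->0x13 len=3 : b1 24 6e
[2] 0x1d->0x03 len=7 : 78 18 c0 7b 89 1f 1d
[3] 0x19->0x25 len=3 : a3 0b 69
[4] 0x16->0x1d len=5 : 24 5b 7e a3 0b
[5] 0x10->0x00 len=6 : 5d 89 0f b1 24 6e
query mem[0x16]=0x24, mem[0x28]=0x1f, mem[0x14]=0x24, mem[0x00]=0x5d, mem[0x1f]=0x7e

MEM[0x16,0x28,0x14,0x00,0x1f] = 24 1f 24 5d 7e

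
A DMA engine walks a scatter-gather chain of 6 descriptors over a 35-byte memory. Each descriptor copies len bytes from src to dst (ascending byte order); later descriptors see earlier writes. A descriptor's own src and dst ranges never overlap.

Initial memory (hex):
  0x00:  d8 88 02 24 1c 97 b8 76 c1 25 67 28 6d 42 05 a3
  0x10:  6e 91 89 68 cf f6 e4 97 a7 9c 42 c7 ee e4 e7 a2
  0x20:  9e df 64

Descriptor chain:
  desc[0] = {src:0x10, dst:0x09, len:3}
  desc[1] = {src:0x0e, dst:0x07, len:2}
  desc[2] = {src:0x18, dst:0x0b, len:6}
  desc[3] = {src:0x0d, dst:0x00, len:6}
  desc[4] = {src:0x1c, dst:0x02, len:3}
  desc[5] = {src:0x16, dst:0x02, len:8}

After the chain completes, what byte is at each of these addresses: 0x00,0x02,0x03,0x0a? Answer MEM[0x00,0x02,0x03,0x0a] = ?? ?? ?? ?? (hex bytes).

MEM[0x00,0x02,0x03,0x0a] = 42 e4 97 91

[0] 0x10->0x09 len=3 : 6e 91 89
[1] 0x0e->0x07 len=2 : 05 a3
[2] 0x18->0x0b len=6 : a7 9c 42 c7 ee e4
[3] 0x0d->0x00 len=6 : 42 c7 ee e4 91 89
[4] 0x1c->0x02 len=3 : ee e4 e7
[5] 0x16->0x02 len=8 : e4 97 a7 9c 42 c7 ee e4
query mem[0x00]=0x42, mem[0x02]=0xe4, mem[0x03]=0x97, mem[0x0a]=0x91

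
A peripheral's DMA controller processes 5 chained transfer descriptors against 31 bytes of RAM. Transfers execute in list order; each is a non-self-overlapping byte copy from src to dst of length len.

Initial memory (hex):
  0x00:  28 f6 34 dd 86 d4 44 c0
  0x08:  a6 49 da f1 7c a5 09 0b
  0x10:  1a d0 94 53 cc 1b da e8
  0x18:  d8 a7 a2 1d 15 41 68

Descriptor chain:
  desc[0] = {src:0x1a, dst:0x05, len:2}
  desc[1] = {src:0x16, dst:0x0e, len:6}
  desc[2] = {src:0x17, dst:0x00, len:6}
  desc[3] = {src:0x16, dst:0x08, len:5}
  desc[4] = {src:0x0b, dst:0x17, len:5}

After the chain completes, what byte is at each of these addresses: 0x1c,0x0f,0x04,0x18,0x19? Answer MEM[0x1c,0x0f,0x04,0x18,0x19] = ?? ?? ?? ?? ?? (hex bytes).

#0 dst[0x05+2] := {0xa2,0x1d}
#1 dst[0x0e+6] := {0xda,0xe8,0xd8,0xa7,0xa2,0x1d}
#2 dst[0x00+6] := {0xe8,0xd8,0xa7,0xa2,0x1d,0x15}
#3 dst[0x08+5] := {0xda,0xe8,0xd8,0xa7,0xa2}
#4 dst[0x17+5] := {0xa7,0xa2,0xa5,0xda,0xe8}
query mem[0x1c]=0x15, mem[0x0f]=0xe8, mem[0x04]=0x1d, mem[0x18]=0xa2, mem[0x19]=0xa5

MEM[0x1c,0x0f,0x04,0x18,0x19] = 15 e8 1d a2 a5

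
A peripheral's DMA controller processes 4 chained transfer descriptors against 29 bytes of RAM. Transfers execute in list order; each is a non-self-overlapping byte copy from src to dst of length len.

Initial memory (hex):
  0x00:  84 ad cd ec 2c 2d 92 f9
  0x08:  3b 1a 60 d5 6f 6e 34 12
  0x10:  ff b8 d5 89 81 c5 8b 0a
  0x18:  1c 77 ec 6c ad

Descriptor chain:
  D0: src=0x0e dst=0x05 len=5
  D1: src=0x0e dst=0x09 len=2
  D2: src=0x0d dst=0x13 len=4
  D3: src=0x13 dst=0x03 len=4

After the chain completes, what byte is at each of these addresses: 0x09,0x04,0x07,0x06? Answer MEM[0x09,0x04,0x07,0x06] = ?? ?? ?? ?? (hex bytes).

MEM[0x09,0x04,0x07,0x06] = 34 34 ff ff

#0 dst[0x05+5] := {0x34,0x12,0xff,0xb8,0xd5}
#1 dst[0x09+2] := {0x34,0x12}
#2 dst[0x13+4] := {0x6e,0x34,0x12,0xff}
#3 dst[0x03+4] := {0x6e,0x34,0x12,0xff}
query mem[0x09]=0x34, mem[0x04]=0x34, mem[0x07]=0xff, mem[0x06]=0xff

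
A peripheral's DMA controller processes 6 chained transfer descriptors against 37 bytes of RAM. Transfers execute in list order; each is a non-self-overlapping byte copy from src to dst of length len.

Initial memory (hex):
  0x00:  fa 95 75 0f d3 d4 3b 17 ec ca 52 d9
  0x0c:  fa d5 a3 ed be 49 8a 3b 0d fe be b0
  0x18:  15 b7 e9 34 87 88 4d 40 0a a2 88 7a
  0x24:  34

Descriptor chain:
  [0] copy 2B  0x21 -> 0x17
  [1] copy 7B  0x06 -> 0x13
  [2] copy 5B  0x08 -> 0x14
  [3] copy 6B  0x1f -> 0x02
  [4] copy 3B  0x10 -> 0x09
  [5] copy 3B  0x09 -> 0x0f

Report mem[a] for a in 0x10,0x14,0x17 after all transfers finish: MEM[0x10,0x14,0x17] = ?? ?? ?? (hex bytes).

MEM[0x10,0x14,0x17] = 49 ec d9

[0] 0x21->0x17 len=2 : a2 88
[1] 0x06->0x13 len=7 : 3b 17 ec ca 52 d9 fa
[2] 0x08->0x14 len=5 : ec ca 52 d9 fa
[3] 0x1f->0x02 len=6 : 40 0a a2 88 7a 34
[4] 0x10->0x09 len=3 : be 49 8a
[5] 0x09->0x0f len=3 : be 49 8a
query mem[0x10]=0x49, mem[0x14]=0xec, mem[0x17]=0xd9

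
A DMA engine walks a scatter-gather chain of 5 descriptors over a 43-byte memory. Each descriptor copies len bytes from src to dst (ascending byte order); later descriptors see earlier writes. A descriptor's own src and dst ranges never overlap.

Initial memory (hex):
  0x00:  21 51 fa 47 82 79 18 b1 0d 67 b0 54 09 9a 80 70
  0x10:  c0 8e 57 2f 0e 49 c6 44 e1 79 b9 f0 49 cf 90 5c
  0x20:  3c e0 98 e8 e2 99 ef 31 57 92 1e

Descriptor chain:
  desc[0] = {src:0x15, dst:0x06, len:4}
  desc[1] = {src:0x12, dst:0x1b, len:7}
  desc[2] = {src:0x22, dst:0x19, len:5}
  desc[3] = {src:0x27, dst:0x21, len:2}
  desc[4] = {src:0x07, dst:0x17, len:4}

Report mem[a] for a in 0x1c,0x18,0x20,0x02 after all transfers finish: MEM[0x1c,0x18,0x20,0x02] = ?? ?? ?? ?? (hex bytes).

#0 dst[0x06+4] := {0x49,0xc6,0x44,0xe1}
#1 dst[0x1b+7] := {0x57,0x2f,0x0e,0x49,0xc6,0x44,0xe1}
#2 dst[0x19+5] := {0x98,0xe8,0xe2,0x99,0xef}
#3 dst[0x21+2] := {0x31,0x57}
#4 dst[0x17+4] := {0xc6,0x44,0xe1,0xb0}
query mem[0x1c]=0x99, mem[0x18]=0x44, mem[0x20]=0x44, mem[0x02]=0xfa

MEM[0x1c,0x18,0x20,0x02] = 99 44 44 fa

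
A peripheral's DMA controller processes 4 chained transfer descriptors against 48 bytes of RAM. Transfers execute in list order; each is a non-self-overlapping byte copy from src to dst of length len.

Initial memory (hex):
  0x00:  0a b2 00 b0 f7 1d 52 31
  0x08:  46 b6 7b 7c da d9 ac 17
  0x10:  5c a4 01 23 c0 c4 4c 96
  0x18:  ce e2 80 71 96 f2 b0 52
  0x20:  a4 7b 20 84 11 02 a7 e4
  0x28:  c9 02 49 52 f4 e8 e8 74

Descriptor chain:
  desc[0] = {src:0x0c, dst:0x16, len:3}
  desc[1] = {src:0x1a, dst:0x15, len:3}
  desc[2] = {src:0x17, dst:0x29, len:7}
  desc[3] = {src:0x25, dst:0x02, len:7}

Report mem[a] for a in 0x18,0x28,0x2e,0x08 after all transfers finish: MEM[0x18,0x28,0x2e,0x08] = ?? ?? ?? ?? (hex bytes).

MEM[0x18,0x28,0x2e,0x08] = ac c9 96 e2

[0] 0x0c->0x16 len=3 : da d9 ac
[1] 0x1a->0x15 len=3 : 80 71 96
[2] 0x17->0x29 len=7 : 96 ac e2 80 71 96 f2
[3] 0x25->0x02 len=7 : 02 a7 e4 c9 96 ac e2
query mem[0x18]=0xac, mem[0x28]=0xc9, mem[0x2e]=0x96, mem[0x08]=0xe2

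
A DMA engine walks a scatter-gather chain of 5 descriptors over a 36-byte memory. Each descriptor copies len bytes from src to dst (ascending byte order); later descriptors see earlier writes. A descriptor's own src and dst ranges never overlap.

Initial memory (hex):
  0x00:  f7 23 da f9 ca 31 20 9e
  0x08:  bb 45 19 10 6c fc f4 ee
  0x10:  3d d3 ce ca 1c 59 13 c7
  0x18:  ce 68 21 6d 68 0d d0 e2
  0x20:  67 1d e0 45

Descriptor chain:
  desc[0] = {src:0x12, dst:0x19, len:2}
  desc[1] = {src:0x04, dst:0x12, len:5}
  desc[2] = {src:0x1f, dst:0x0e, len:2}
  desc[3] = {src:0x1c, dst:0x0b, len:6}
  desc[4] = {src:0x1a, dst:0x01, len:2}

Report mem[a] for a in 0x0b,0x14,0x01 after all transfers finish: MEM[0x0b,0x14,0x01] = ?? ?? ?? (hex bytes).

D0: mem[0x19..0x1a] <- [ce ca]
D1: mem[0x12..0x16] <- [ca 31 20 9e bb]
D2: mem[0x0e..0x0f] <- [e2 67]
D3: mem[0x0b..0x10] <- [68 0d d0 e2 67 1d]
D4: mem[0x01..0x02] <- [ca 6d]
query mem[0x0b]=0x68, mem[0x14]=0x20, mem[0x01]=0xca

MEM[0x0b,0x14,0x01] = 68 20 ca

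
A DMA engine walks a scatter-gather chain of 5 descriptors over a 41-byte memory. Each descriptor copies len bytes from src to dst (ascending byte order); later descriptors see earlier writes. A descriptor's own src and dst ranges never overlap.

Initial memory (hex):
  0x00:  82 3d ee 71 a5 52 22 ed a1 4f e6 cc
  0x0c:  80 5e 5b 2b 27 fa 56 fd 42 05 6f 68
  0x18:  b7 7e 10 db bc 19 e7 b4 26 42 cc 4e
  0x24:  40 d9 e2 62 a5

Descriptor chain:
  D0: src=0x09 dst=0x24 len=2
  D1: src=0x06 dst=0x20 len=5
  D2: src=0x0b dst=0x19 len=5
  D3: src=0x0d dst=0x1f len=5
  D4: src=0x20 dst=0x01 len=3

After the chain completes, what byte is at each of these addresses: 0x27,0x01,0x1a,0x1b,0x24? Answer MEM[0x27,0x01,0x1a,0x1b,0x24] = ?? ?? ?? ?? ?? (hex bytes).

D0: mem[0x24..0x25] <- [4f e6]
D1: mem[0x20..0x24] <- [22 ed a1 4f e6]
D2: mem[0x19..0x1d] <- [cc 80 5e 5b 2b]
D3: mem[0x1f..0x23] <- [5e 5b 2b 27 fa]
D4: mem[0x01..0x03] <- [5b 2b 27]
query mem[0x27]=0x62, mem[0x01]=0x5b, mem[0x1a]=0x80, mem[0x1b]=0x5e, mem[0x24]=0xe6

MEM[0x27,0x01,0x1a,0x1b,0x24] = 62 5b 80 5e e6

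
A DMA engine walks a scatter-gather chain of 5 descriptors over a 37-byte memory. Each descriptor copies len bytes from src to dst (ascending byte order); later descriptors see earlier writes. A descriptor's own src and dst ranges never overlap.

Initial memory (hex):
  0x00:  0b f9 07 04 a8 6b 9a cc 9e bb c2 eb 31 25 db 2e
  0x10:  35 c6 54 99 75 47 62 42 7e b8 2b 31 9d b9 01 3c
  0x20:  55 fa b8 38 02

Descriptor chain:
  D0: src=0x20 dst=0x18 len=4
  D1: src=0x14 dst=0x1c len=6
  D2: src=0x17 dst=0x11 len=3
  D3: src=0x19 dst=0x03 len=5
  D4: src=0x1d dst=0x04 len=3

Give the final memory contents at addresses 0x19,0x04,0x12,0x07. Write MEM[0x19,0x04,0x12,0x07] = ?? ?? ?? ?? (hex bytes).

[0] 0x20->0x18 len=4 : 55 fa b8 38
[1] 0x14->0x1c len=6 : 75 47 62 42 55 fa
[2] 0x17->0x11 len=3 : 42 55 fa
[3] 0x19->0x03 len=5 : fa b8 38 75 47
[4] 0x1d->0x04 len=3 : 47 62 42
query mem[0x19]=0xfa, mem[0x04]=0x47, mem[0x12]=0x55, mem[0x07]=0x47

MEM[0x19,0x04,0x12,0x07] = fa 47 55 47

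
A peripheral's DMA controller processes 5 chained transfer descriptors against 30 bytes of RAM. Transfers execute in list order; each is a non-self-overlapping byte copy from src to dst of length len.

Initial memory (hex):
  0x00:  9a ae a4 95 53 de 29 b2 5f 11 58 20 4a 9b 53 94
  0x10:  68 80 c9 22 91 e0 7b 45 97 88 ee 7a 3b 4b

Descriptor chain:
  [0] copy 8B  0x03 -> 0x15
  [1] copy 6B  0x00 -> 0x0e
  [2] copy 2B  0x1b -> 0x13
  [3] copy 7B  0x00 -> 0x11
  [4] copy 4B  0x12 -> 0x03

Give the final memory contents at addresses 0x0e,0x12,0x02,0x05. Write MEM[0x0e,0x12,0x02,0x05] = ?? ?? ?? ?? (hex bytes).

  after D0: wrote 8B at 0x15 = 9553de29b25f1158
  after D1: wrote 6B at 0x0e = 9aaea49553de
  after D2: wrote 2B at 0x13 = 1158
  after D3: wrote 7B at 0x11 = 9aaea49553de29
  after D4: wrote 4B at 0x03 = aea49553
query mem[0x0e]=0x9a, mem[0x12]=0xae, mem[0x02]=0xa4, mem[0x05]=0x95

MEM[0x0e,0x12,0x02,0x05] = 9a ae a4 95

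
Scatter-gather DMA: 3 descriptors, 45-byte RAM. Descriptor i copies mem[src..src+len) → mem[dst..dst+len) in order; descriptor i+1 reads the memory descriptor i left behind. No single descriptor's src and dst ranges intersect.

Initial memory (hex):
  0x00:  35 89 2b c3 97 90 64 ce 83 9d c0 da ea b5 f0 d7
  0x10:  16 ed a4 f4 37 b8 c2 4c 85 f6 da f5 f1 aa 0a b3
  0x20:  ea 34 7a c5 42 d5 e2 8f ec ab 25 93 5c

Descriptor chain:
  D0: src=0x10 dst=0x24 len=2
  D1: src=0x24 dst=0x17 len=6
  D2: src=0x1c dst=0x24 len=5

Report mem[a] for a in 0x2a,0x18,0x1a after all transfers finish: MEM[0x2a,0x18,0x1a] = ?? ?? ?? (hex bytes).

MEM[0x2a,0x18,0x1a] = 25 ed 8f

D0: mem[0x24..0x25] <- [16 ed]
D1: mem[0x17..0x1c] <- [16 ed e2 8f ec ab]
D2: mem[0x24..0x28] <- [ab aa 0a b3 ea]
query mem[0x2a]=0x25, mem[0x18]=0xed, mem[0x1a]=0x8f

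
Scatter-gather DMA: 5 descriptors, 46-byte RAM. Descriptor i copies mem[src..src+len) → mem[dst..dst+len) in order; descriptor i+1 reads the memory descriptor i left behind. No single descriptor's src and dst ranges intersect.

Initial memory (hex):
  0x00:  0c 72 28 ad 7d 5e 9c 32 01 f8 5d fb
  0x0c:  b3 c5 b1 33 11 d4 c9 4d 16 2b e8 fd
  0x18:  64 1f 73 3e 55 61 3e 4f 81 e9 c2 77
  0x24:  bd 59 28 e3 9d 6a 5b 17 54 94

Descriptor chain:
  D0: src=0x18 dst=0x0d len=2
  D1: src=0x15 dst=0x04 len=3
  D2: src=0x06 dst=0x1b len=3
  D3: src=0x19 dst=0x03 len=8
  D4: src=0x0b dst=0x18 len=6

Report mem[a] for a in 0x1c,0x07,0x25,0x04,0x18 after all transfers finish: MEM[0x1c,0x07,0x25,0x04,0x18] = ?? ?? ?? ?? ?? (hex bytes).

[0] 0x18->0x0d len=2 : 64 1f
[1] 0x15->0x04 len=3 : 2b e8 fd
[2] 0x06->0x1b len=3 : fd 32 01
[3] 0x19->0x03 len=8 : 1f 73 fd 32 01 3e 4f 81
[4] 0x0b->0x18 len=6 : fb b3 64 1f 33 11
query mem[0x1c]=0x33, mem[0x07]=0x01, mem[0x25]=0x59, mem[0x04]=0x73, mem[0x18]=0xfb

MEM[0x1c,0x07,0x25,0x04,0x18] = 33 01 59 73 fb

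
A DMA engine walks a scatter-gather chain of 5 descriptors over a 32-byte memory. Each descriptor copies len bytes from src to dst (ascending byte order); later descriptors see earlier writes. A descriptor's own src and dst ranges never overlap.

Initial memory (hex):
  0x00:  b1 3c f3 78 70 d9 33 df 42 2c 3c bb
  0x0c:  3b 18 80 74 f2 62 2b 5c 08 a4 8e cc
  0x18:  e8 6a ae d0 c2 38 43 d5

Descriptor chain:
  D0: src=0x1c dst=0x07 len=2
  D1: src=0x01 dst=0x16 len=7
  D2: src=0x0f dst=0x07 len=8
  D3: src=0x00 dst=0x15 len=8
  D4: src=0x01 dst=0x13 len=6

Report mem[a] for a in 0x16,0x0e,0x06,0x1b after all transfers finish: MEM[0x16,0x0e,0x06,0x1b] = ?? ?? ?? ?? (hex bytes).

MEM[0x16,0x0e,0x06,0x1b] = 70 3c 33 33

[0] 0x1c->0x07 len=2 : c2 38
[1] 0x01->0x16 len=7 : 3c f3 78 70 d9 33 c2
[2] 0x0f->0x07 len=8 : 74 f2 62 2b 5c 08 a4 3c
[3] 0x00->0x15 len=8 : b1 3c f3 78 70 d9 33 74
[4] 0x01->0x13 len=6 : 3c f3 78 70 d9 33
query mem[0x16]=0x70, mem[0x0e]=0x3c, mem[0x06]=0x33, mem[0x1b]=0x33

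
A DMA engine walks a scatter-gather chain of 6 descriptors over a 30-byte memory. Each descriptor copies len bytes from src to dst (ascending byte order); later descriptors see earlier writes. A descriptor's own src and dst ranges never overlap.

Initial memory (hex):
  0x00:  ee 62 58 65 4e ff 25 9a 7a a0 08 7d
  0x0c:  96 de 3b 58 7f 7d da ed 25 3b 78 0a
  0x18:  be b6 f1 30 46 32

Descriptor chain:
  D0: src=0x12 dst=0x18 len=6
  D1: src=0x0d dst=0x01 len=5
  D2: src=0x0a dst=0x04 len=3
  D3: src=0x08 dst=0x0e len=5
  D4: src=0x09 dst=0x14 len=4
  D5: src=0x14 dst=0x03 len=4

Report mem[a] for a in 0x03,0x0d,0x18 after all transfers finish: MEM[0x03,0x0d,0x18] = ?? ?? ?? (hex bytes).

MEM[0x03,0x0d,0x18] = a0 de da

#0 dst[0x18+6] := {0xda,0xed,0x25,0x3b,0x78,0x0a}
#1 dst[0x01+5] := {0xde,0x3b,0x58,0x7f,0x7d}
#2 dst[0x04+3] := {0x08,0x7d,0x96}
#3 dst[0x0e+5] := {0x7a,0xa0,0x08,0x7d,0x96}
#4 dst[0x14+4] := {0xa0,0x08,0x7d,0x96}
#5 dst[0x03+4] := {0xa0,0x08,0x7d,0x96}
query mem[0x03]=0xa0, mem[0x0d]=0xde, mem[0x18]=0xda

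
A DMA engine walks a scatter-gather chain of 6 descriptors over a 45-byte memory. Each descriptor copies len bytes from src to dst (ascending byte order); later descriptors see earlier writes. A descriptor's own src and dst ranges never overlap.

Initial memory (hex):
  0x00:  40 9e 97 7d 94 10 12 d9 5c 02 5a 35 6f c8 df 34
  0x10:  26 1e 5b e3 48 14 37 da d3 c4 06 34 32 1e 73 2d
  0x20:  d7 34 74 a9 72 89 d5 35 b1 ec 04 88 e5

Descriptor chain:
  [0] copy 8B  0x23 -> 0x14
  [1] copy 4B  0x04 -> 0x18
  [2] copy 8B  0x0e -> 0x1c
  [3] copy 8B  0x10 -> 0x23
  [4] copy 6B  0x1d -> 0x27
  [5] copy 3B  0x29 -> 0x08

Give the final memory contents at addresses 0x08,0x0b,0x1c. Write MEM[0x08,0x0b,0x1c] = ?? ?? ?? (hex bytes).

MEM[0x08,0x0b,0x1c] = 1e 35 df

#0 dst[0x14+8] := {0xa9,0x72,0x89,0xd5,0x35,0xb1,0xec,0x04}
#1 dst[0x18+4] := {0x94,0x10,0x12,0xd9}
#2 dst[0x1c+8] := {0xdf,0x34,0x26,0x1e,0x5b,0xe3,0xa9,0x72}
#3 dst[0x23+8] := {0x26,0x1e,0x5b,0xe3,0xa9,0x72,0x89,0xd5}
#4 dst[0x27+6] := {0x34,0x26,0x1e,0x5b,0xe3,0xa9}
#5 dst[0x08+3] := {0x1e,0x5b,0xe3}
query mem[0x08]=0x1e, mem[0x0b]=0x35, mem[0x1c]=0xdf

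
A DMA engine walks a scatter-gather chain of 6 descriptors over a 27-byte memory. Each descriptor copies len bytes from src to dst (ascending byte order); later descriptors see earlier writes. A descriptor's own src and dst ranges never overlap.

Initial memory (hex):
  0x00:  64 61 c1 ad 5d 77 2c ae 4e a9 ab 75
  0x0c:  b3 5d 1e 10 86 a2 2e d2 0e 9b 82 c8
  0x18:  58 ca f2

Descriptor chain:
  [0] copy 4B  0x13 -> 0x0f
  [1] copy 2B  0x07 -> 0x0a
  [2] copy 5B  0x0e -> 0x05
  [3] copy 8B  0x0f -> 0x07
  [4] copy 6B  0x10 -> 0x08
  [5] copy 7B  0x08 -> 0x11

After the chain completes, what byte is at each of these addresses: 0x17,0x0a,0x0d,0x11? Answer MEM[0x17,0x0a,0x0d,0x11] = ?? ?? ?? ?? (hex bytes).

MEM[0x17,0x0a,0x0d,0x11] = 82 82 9b 0e

[0] 0x13->0x0f len=4 : d2 0e 9b 82
[1] 0x07->0x0a len=2 : ae 4e
[2] 0x0e->0x05 len=5 : 1e d2 0e 9b 82
[3] 0x0f->0x07 len=8 : d2 0e 9b 82 d2 0e 9b 82
[4] 0x10->0x08 len=6 : 0e 9b 82 d2 0e 9b
[5] 0x08->0x11 len=7 : 0e 9b 82 d2 0e 9b 82
query mem[0x17]=0x82, mem[0x0a]=0x82, mem[0x0d]=0x9b, mem[0x11]=0x0e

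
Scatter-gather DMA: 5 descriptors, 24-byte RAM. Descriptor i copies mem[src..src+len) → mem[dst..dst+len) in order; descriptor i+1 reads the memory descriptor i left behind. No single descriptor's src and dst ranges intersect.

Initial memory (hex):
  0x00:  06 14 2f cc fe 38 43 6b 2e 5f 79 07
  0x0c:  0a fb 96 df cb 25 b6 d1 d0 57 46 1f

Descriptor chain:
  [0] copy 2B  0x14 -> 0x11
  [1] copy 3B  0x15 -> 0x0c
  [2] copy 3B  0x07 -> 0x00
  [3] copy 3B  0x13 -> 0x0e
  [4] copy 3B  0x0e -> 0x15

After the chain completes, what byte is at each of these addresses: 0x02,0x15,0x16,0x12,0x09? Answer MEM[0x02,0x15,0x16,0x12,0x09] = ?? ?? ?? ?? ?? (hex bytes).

#0 dst[0x11+2] := {0xd0,0x57}
#1 dst[0x0c+3] := {0x57,0x46,0x1f}
#2 dst[0x00+3] := {0x6b,0x2e,0x5f}
#3 dst[0x0e+3] := {0xd1,0xd0,0x57}
#4 dst[0x15+3] := {0xd1,0xd0,0x57}
query mem[0x02]=0x5f, mem[0x15]=0xd1, mem[0x16]=0xd0, mem[0x12]=0x57, mem[0x09]=0x5f

MEM[0x02,0x15,0x16,0x12,0x09] = 5f d1 d0 57 5f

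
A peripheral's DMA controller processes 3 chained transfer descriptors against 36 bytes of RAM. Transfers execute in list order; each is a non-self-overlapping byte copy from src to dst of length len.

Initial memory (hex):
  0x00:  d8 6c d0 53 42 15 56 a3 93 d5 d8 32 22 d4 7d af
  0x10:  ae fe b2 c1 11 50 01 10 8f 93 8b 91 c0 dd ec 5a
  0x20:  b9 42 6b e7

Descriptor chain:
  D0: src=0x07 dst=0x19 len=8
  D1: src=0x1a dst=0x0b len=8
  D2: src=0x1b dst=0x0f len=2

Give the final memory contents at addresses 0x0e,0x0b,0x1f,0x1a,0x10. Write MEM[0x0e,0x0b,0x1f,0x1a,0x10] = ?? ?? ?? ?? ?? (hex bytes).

#0 dst[0x19+8] := {0xa3,0x93,0xd5,0xd8,0x32,0x22,0xd4,0x7d}
#1 dst[0x0b+8] := {0x93,0xd5,0xd8,0x32,0x22,0xd4,0x7d,0x42}
#2 dst[0x0f+2] := {0xd5,0xd8}
query mem[0x0e]=0x32, mem[0x0b]=0x93, mem[0x1f]=0xd4, mem[0x1a]=0x93, mem[0x10]=0xd8

MEM[0x0e,0x0b,0x1f,0x1a,0x10] = 32 93 d4 93 d8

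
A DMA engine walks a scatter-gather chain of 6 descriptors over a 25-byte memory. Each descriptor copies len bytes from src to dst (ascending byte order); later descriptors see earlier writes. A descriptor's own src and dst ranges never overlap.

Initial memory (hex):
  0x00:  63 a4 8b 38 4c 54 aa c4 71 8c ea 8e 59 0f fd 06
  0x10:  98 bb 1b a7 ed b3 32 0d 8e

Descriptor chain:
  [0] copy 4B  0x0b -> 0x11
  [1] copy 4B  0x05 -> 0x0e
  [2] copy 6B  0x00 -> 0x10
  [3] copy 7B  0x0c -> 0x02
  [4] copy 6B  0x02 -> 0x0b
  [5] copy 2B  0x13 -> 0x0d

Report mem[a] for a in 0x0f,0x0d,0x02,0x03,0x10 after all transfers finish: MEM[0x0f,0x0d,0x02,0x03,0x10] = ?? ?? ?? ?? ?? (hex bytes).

D0: mem[0x11..0x14] <- [8e 59 0f fd]
D1: mem[0x0e..0x11] <- [54 aa c4 71]
D2: mem[0x10..0x15] <- [63 a4 8b 38 4c 54]
D3: mem[0x02..0x08] <- [59 0f 54 aa 63 a4 8b]
D4: mem[0x0b..0x10] <- [59 0f 54 aa 63 a4]
D5: mem[0x0d..0x0e] <- [38 4c]
query mem[0x0f]=0x63, mem[0x0d]=0x38, mem[0x02]=0x59, mem[0x03]=0x0f, mem[0x10]=0xa4

MEM[0x0f,0x0d,0x02,0x03,0x10] = 63 38 59 0f a4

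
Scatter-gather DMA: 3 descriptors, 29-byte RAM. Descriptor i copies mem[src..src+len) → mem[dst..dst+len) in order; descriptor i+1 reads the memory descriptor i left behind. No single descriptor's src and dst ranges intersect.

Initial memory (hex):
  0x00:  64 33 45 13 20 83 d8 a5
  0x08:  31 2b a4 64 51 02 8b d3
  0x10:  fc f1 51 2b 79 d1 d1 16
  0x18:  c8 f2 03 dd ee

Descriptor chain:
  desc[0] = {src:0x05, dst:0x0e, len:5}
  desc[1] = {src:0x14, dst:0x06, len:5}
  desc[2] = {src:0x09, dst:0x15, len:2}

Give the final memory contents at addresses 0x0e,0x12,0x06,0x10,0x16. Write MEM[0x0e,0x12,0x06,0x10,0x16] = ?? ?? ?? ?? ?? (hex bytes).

MEM[0x0e,0x12,0x06,0x10,0x16] = 83 2b 79 a5 c8

  after D0: wrote 5B at 0x0e = 83d8a5312b
  after D1: wrote 5B at 0x06 = 79d1d116c8
  after D2: wrote 2B at 0x15 = 16c8
query mem[0x0e]=0x83, mem[0x12]=0x2b, mem[0x06]=0x79, mem[0x10]=0xa5, mem[0x16]=0xc8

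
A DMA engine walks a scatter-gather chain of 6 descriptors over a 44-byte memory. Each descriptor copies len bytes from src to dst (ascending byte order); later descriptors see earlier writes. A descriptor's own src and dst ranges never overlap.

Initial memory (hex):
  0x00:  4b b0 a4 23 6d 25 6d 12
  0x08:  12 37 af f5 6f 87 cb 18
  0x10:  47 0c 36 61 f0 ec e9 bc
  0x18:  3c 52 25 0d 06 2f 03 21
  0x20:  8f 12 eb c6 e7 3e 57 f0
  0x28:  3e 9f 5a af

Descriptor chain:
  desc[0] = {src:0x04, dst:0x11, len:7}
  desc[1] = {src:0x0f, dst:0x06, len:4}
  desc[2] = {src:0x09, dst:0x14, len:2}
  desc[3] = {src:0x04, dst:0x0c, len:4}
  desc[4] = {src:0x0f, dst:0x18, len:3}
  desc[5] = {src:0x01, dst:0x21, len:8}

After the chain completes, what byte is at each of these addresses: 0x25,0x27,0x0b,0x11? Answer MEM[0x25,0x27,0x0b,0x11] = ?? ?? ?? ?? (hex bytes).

MEM[0x25,0x27,0x0b,0x11] = 25 47 f5 6d

  after D0: wrote 7B at 0x11 = 6d256d121237af
  after D1: wrote 4B at 0x06 = 18476d25
  after D2: wrote 2B at 0x14 = 25af
  after D3: wrote 4B at 0x0c = 6d251847
  after D4: wrote 3B at 0x18 = 47476d
  after D5: wrote 8B at 0x21 = b0a4236d2518476d
query mem[0x25]=0x25, mem[0x27]=0x47, mem[0x0b]=0xf5, mem[0x11]=0x6d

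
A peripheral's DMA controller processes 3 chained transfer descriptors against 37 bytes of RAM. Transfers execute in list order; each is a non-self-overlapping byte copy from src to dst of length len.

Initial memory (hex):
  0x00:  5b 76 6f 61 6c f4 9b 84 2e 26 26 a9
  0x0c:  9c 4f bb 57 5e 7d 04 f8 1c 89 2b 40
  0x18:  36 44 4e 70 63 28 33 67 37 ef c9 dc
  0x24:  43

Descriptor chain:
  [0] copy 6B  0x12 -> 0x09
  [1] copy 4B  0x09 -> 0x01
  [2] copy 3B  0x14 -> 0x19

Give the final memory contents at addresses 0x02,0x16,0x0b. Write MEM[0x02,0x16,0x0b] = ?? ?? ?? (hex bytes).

  after D0: wrote 6B at 0x09 = 04f81c892b40
  after D1: wrote 4B at 0x01 = 04f81c89
  after D2: wrote 3B at 0x19 = 1c892b
query mem[0x02]=0xf8, mem[0x16]=0x2b, mem[0x0b]=0x1c

MEM[0x02,0x16,0x0b] = f8 2b 1c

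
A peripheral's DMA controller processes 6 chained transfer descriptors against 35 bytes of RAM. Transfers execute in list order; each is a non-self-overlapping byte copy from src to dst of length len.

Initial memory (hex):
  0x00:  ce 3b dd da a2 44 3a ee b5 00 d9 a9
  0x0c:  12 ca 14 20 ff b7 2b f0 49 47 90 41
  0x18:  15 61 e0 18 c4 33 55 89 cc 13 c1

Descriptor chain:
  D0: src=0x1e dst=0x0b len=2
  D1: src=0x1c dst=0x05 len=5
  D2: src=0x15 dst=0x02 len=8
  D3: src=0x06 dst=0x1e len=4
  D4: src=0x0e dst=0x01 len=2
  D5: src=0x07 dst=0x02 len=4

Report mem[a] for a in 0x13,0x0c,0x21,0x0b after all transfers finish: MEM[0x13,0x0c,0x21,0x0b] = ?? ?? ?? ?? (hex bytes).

#0 dst[0x0b+2] := {0x55,0x89}
#1 dst[0x05+5] := {0xc4,0x33,0x55,0x89,0xcc}
#2 dst[0x02+8] := {0x47,0x90,0x41,0x15,0x61,0xe0,0x18,0xc4}
#3 dst[0x1e+4] := {0x61,0xe0,0x18,0xc4}
#4 dst[0x01+2] := {0x14,0x20}
#5 dst[0x02+4] := {0xe0,0x18,0xc4,0xd9}
query mem[0x13]=0xf0, mem[0x0c]=0x89, mem[0x21]=0xc4, mem[0x0b]=0x55

MEM[0x13,0x0c,0x21,0x0b] = f0 89 c4 55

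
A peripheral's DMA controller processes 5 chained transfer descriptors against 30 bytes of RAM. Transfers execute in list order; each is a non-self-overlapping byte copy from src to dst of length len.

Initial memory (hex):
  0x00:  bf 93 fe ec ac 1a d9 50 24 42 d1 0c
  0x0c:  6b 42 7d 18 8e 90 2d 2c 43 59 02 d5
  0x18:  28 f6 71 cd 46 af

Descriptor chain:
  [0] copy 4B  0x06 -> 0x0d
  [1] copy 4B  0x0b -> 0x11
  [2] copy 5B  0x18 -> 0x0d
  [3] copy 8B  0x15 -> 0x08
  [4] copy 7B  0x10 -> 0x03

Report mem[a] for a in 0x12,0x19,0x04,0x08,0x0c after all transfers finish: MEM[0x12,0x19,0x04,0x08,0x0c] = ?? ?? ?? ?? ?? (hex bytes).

MEM[0x12,0x19,0x04,0x08,0x0c] = 6b f6 46 59 f6

D0: mem[0x0d..0x10] <- [d9 50 24 42]
D1: mem[0x11..0x14] <- [0c 6b d9 50]
D2: mem[0x0d..0x11] <- [28 f6 71 cd 46]
D3: mem[0x08..0x0f] <- [59 02 d5 28 f6 71 cd 46]
D4: mem[0x03..0x09] <- [cd 46 6b d9 50 59 02]
query mem[0x12]=0x6b, mem[0x19]=0xf6, mem[0x04]=0x46, mem[0x08]=0x59, mem[0x0c]=0xf6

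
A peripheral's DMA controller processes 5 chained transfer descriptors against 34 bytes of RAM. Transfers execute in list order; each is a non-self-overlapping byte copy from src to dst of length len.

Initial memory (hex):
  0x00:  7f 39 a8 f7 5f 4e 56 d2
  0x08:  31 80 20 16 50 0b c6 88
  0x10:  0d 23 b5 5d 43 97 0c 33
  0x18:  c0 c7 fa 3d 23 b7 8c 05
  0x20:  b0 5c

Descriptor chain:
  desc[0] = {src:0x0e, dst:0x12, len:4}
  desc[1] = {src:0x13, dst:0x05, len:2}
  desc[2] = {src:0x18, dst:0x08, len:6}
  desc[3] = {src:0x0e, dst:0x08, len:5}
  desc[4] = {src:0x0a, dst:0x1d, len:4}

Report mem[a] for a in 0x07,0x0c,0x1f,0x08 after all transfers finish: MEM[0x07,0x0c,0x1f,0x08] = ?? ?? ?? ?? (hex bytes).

#0 dst[0x12+4] := {0xc6,0x88,0x0d,0x23}
#1 dst[0x05+2] := {0x88,0x0d}
#2 dst[0x08+6] := {0xc0,0xc7,0xfa,0x3d,0x23,0xb7}
#3 dst[0x08+5] := {0xc6,0x88,0x0d,0x23,0xc6}
#4 dst[0x1d+4] := {0x0d,0x23,0xc6,0xb7}
query mem[0x07]=0xd2, mem[0x0c]=0xc6, mem[0x1f]=0xc6, mem[0x08]=0xc6

MEM[0x07,0x0c,0x1f,0x08] = d2 c6 c6 c6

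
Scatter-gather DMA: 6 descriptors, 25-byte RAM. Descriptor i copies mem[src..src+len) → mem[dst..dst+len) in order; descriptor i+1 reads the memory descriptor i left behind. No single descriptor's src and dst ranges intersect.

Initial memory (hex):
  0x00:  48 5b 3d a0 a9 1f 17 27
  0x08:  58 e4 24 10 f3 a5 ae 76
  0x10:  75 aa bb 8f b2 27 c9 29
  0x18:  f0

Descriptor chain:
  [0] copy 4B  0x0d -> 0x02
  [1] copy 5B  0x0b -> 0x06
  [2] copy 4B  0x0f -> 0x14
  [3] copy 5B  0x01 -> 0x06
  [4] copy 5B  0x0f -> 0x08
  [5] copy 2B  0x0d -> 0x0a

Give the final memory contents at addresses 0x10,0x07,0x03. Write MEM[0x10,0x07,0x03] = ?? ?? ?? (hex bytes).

D0: mem[0x02..0x05] <- [a5 ae 76 75]
D1: mem[0x06..0x0a] <- [10 f3 a5 ae 76]
D2: mem[0x14..0x17] <- [76 75 aa bb]
D3: mem[0x06..0x0a] <- [5b a5 ae 76 75]
D4: mem[0x08..0x0c] <- [76 75 aa bb 8f]
D5: mem[0x0a..0x0b] <- [a5 ae]
query mem[0x10]=0x75, mem[0x07]=0xa5, mem[0x03]=0xae

MEM[0x10,0x07,0x03] = 75 a5 ae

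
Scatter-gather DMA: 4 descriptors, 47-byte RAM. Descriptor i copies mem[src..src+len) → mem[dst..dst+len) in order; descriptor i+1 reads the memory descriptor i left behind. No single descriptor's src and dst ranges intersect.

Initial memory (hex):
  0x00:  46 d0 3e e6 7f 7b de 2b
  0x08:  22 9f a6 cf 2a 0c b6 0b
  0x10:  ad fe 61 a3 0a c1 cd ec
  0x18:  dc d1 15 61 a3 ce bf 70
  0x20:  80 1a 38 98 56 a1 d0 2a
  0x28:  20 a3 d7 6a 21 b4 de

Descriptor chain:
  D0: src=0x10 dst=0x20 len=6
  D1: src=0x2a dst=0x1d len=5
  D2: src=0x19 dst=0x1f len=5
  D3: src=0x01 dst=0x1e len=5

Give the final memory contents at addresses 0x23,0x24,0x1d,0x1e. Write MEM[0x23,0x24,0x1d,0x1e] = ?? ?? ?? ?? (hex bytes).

MEM[0x23,0x24,0x1d,0x1e] = d7 0a d7 d0

[0] 0x10->0x20 len=6 : ad fe 61 a3 0a c1
[1] 0x2a->0x1d len=5 : d7 6a 21 b4 de
[2] 0x19->0x1f len=5 : d1 15 61 a3 d7
[3] 0x01->0x1e len=5 : d0 3e e6 7f 7b
query mem[0x23]=0xd7, mem[0x24]=0x0a, mem[0x1d]=0xd7, mem[0x1e]=0xd0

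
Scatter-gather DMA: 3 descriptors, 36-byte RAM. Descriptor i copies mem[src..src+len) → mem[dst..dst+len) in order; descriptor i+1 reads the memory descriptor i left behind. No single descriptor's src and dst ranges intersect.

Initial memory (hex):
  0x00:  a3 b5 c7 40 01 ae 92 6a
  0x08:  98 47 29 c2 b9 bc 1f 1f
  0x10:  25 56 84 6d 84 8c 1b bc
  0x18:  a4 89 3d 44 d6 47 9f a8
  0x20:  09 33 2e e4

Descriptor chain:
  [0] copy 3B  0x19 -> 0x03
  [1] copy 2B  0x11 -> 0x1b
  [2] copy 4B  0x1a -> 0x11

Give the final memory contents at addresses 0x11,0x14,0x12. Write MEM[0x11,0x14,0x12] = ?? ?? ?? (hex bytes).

MEM[0x11,0x14,0x12] = 3d 47 56

D0: mem[0x03..0x05] <- [89 3d 44]
D1: mem[0x1b..0x1c] <- [56 84]
D2: mem[0x11..0x14] <- [3d 56 84 47]
query mem[0x11]=0x3d, mem[0x14]=0x47, mem[0x12]=0x56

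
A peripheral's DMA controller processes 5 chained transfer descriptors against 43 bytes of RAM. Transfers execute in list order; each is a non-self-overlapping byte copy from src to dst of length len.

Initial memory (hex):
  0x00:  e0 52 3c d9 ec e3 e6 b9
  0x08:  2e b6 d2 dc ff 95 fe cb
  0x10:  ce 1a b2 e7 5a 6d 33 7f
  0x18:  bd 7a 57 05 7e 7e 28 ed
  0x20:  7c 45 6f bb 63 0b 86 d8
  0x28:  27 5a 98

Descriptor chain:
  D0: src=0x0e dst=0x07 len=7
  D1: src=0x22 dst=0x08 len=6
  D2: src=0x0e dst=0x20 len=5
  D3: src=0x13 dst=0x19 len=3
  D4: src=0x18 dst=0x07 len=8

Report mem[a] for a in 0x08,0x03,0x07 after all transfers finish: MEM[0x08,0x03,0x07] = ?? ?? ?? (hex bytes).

  after D0: wrote 7B at 0x07 = fecbce1ab2e75a
  after D1: wrote 6B at 0x08 = 6fbb630b86d8
  after D2: wrote 5B at 0x20 = fecbce1ab2
  after D3: wrote 3B at 0x19 = e75a6d
  after D4: wrote 8B at 0x07 = bde75a6d7e7e28ed
query mem[0x08]=0xe7, mem[0x03]=0xd9, mem[0x07]=0xbd

MEM[0x08,0x03,0x07] = e7 d9 bd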